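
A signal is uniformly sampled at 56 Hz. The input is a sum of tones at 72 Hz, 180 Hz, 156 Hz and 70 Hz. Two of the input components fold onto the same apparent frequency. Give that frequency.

fs/2 = 28 Hz.
72 Hz mod fs = 16 Hz.
16 Hz ≤ fs/2 = 28 Hz, appears at 16 Hz.
180 Hz mod fs = 12 Hz.
12 Hz ≤ fs/2 = 28 Hz, appears at 12 Hz.
156 Hz mod fs = 44 Hz.
44 Hz > fs/2 = 28 Hz, folds to fs − 44 Hz = 12 Hz.
70 Hz mod fs = 14 Hz.
14 Hz ≤ fs/2 = 28 Hz, appears at 14 Hz.
156 Hz and 180 Hz both map to 12 Hz.

12 Hz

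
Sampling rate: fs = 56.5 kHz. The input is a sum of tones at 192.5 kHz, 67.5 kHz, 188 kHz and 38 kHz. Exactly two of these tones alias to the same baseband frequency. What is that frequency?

18.5 kHz

fs/2 = 28.25 kHz.
192.5 kHz mod fs = 23 kHz.
23 kHz ≤ fs/2 = 28.25 kHz, appears at 23 kHz.
67.5 kHz mod fs = 11 kHz.
11 kHz ≤ fs/2 = 28.25 kHz, appears at 11 kHz.
188 kHz mod fs = 18.5 kHz.
18.5 kHz ≤ fs/2 = 28.25 kHz, appears at 18.5 kHz.
38 kHz > fs/2 = 28.25 kHz, folds to fs − 38 kHz = 18.5 kHz.
38 kHz and 188 kHz both map to 18.5 kHz.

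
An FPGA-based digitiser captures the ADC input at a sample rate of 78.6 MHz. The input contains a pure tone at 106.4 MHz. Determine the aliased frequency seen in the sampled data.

106.4 MHz mod fs = 27.8 MHz.
27.8 MHz ≤ fs/2 = 39.3 MHz, appears at 27.8 MHz.

27.8 MHz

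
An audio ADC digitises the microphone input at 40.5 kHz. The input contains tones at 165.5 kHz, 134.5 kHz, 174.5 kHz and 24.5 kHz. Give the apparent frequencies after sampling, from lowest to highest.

3.5 kHz, 12.5 kHz, 13 kHz, 16 kHz

fs/2 = 20.25 kHz.
165.5 kHz mod fs = 3.5 kHz.
3.5 kHz ≤ fs/2 = 20.25 kHz, appears at 3.5 kHz.
134.5 kHz mod fs = 13 kHz.
13 kHz ≤ fs/2 = 20.25 kHz, appears at 13 kHz.
174.5 kHz mod fs = 12.5 kHz.
12.5 kHz ≤ fs/2 = 20.25 kHz, appears at 12.5 kHz.
24.5 kHz > fs/2 = 20.25 kHz, folds to fs − 24.5 kHz = 16 kHz.
Distinct values: {3.5 kHz, 12.5 kHz, 13 kHz, 16 kHz}.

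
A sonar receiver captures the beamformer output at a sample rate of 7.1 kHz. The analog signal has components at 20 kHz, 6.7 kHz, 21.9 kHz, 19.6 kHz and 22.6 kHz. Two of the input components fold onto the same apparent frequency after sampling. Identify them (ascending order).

fs/2 = 3.55 kHz.
20 kHz mod fs = 5.8 kHz.
5.8 kHz > fs/2 = 3.55 kHz, folds to fs − 5.8 kHz = 1.3 kHz.
6.7 kHz > fs/2 = 3.55 kHz, folds to fs − 6.7 kHz = 0.4 kHz.
21.9 kHz mod fs = 0.6 kHz.
0.6 kHz ≤ fs/2 = 3.55 kHz, appears at 0.6 kHz.
19.6 kHz mod fs = 5.4 kHz.
5.4 kHz > fs/2 = 3.55 kHz, folds to fs − 5.4 kHz = 1.7 kHz.
22.6 kHz mod fs = 1.3 kHz.
1.3 kHz ≤ fs/2 = 3.55 kHz, appears at 1.3 kHz.
20 kHz and 22.6 kHz both map to 1.3 kHz.

20 kHz, 22.6 kHz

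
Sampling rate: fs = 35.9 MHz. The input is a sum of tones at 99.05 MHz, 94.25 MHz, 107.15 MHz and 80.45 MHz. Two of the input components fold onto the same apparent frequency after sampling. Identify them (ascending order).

80.45 MHz, 99.05 MHz

fs/2 = 17.95 MHz.
99.05 MHz mod fs = 27.25 MHz.
27.25 MHz > fs/2 = 17.95 MHz, folds to fs − 27.25 MHz = 8.65 MHz.
94.25 MHz mod fs = 22.45 MHz.
22.45 MHz > fs/2 = 17.95 MHz, folds to fs − 22.45 MHz = 13.45 MHz.
107.15 MHz mod fs = 35.35 MHz.
35.35 MHz > fs/2 = 17.95 MHz, folds to fs − 35.35 MHz = 0.55 MHz.
80.45 MHz mod fs = 8.65 MHz.
8.65 MHz ≤ fs/2 = 17.95 MHz, appears at 8.65 MHz.
80.45 MHz and 99.05 MHz both map to 8.65 MHz.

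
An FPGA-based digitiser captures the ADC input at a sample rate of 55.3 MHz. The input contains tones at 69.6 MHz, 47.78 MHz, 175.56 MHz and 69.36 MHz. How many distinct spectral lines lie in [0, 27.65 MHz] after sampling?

fs/2 = 27.65 MHz.
69.6 MHz mod fs = 14.3 MHz.
14.3 MHz ≤ fs/2 = 27.65 MHz, appears at 14.3 MHz.
47.78 MHz > fs/2 = 27.65 MHz, folds to fs − 47.78 MHz = 7.52 MHz.
175.56 MHz mod fs = 9.66 MHz.
9.66 MHz ≤ fs/2 = 27.65 MHz, appears at 9.66 MHz.
69.36 MHz mod fs = 14.06 MHz.
14.06 MHz ≤ fs/2 = 27.65 MHz, appears at 14.06 MHz.
Distinct values: {7.52 MHz, 9.66 MHz, 14.06 MHz, 14.3 MHz} → 4.

4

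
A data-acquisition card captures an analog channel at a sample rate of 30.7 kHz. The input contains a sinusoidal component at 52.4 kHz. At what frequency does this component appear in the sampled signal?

52.4 kHz mod fs = 21.7 kHz.
21.7 kHz > fs/2 = 15.35 kHz, folds to fs − 21.7 kHz = 9 kHz.

9 kHz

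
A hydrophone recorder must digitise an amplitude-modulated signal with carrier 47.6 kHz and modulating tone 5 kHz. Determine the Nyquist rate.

105.2 kHz

AM sidebands sit at fc ± fm = 42.6 kHz and 52.6 kHz.
Highest-frequency component: 52.6 kHz.
Nyquist rate = 2 × 52.6 kHz = 105.2 kHz.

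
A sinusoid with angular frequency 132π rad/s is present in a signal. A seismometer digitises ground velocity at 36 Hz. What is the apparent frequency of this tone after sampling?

ω = 132π rad/s → f = ω/(2π) = 66 Hz.
66 Hz mod fs = 30 Hz.
30 Hz > fs/2 = 18 Hz, folds to fs − 30 Hz = 6 Hz.

6 Hz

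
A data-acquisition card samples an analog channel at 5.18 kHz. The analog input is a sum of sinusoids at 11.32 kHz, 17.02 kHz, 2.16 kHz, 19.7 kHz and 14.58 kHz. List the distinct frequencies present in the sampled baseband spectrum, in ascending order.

0.96 kHz, 1.02 kHz, 1.48 kHz, 2.16 kHz

fs/2 = 2.59 kHz.
11.32 kHz mod fs = 0.96 kHz.
0.96 kHz ≤ fs/2 = 2.59 kHz, appears at 0.96 kHz.
17.02 kHz mod fs = 1.48 kHz.
1.48 kHz ≤ fs/2 = 2.59 kHz, appears at 1.48 kHz.
2.16 kHz ≤ fs/2 = 2.59 kHz, passes unchanged.
19.7 kHz mod fs = 4.16 kHz.
4.16 kHz > fs/2 = 2.59 kHz, folds to fs − 4.16 kHz = 1.02 kHz.
14.58 kHz mod fs = 4.22 kHz.
4.22 kHz > fs/2 = 2.59 kHz, folds to fs − 4.22 kHz = 0.96 kHz.
Distinct values: {0.96 kHz, 1.02 kHz, 1.48 kHz, 2.16 kHz}.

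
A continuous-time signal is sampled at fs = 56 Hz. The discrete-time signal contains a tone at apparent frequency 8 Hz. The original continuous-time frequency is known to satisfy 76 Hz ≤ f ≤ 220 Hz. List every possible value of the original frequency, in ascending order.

Frequencies that alias to 8 Hz are k·fs ± 8 Hz for integer k ≥ 0.
k=0: 8 Hz.
k=1: 48 Hz, 64 Hz.
k=2: 104 Hz, 120 Hz.
k=3: 160 Hz, 176 Hz.
k=4: 216 Hz, 232 Hz.
k=5: 272 Hz, 288 Hz.
Within [76 Hz, 220 Hz]: 104 Hz, 120 Hz, 160 Hz, 176 Hz, 216 Hz.

104 Hz, 120 Hz, 160 Hz, 176 Hz, 216 Hz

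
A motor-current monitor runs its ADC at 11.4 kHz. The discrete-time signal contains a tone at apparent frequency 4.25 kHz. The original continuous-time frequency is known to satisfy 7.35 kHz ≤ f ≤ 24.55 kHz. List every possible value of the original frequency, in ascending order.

15.65 kHz, 18.55 kHz

Frequencies that alias to 4.25 kHz are k·fs ± 4.25 kHz for integer k ≥ 0.
k=0: 4.25 kHz.
k=1: 7.15 kHz, 15.65 kHz.
k=2: 18.55 kHz, 27.05 kHz.
k=3: 29.95 kHz, 38.45 kHz.
Within [7.35 kHz, 24.55 kHz]: 15.65 kHz, 18.55 kHz.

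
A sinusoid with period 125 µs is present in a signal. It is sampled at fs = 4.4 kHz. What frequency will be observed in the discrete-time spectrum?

T = 125 µs → f = 1/T = 8 kHz.
8 kHz mod fs = 3.6 kHz.
3.6 kHz > fs/2 = 2.2 kHz, folds to fs − 3.6 kHz = 0.8 kHz.

0.8 kHz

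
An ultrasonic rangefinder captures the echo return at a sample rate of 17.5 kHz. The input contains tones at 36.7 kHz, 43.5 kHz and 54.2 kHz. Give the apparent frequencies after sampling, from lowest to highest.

fs/2 = 8.75 kHz.
36.7 kHz mod fs = 1.7 kHz.
1.7 kHz ≤ fs/2 = 8.75 kHz, appears at 1.7 kHz.
43.5 kHz mod fs = 8.5 kHz.
8.5 kHz ≤ fs/2 = 8.75 kHz, appears at 8.5 kHz.
54.2 kHz mod fs = 1.7 kHz.
1.7 kHz ≤ fs/2 = 8.75 kHz, appears at 1.7 kHz.
Distinct values: {1.7 kHz, 8.5 kHz}.

1.7 kHz, 8.5 kHz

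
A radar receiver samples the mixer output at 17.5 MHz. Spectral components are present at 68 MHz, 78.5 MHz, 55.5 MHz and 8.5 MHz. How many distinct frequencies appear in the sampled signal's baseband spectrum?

3

fs/2 = 8.75 MHz.
68 MHz mod fs = 15.5 MHz.
15.5 MHz > fs/2 = 8.75 MHz, folds to fs − 15.5 MHz = 2 MHz.
78.5 MHz mod fs = 8.5 MHz.
8.5 MHz ≤ fs/2 = 8.75 MHz, appears at 8.5 MHz.
55.5 MHz mod fs = 3 MHz.
3 MHz ≤ fs/2 = 8.75 MHz, appears at 3 MHz.
8.5 MHz ≤ fs/2 = 8.75 MHz, passes unchanged.
Distinct values: {2 MHz, 3 MHz, 8.5 MHz} → 3.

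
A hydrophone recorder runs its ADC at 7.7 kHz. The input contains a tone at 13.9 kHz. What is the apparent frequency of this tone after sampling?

1.5 kHz

13.9 kHz mod fs = 6.2 kHz.
6.2 kHz > fs/2 = 3.85 kHz, folds to fs − 6.2 kHz = 1.5 kHz.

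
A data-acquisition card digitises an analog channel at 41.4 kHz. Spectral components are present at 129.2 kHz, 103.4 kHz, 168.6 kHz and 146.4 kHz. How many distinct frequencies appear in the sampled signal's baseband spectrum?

fs/2 = 20.7 kHz.
129.2 kHz mod fs = 5 kHz.
5 kHz ≤ fs/2 = 20.7 kHz, appears at 5 kHz.
103.4 kHz mod fs = 20.6 kHz.
20.6 kHz ≤ fs/2 = 20.7 kHz, appears at 20.6 kHz.
168.6 kHz mod fs = 3 kHz.
3 kHz ≤ fs/2 = 20.7 kHz, appears at 3 kHz.
146.4 kHz mod fs = 22.2 kHz.
22.2 kHz > fs/2 = 20.7 kHz, folds to fs − 22.2 kHz = 19.2 kHz.
Distinct values: {3 kHz, 5 kHz, 19.2 kHz, 20.6 kHz} → 4.

4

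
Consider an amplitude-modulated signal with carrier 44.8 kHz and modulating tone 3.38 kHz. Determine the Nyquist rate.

96.36 kHz

AM sidebands sit at fc ± fm = 41.42 kHz and 48.18 kHz.
Highest-frequency component: 48.18 kHz.
Nyquist rate = 2 × 48.18 kHz = 96.36 kHz.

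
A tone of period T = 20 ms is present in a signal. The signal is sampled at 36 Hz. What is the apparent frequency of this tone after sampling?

T = 20 ms → f = 1/T = 50 Hz.
50 Hz mod fs = 14 Hz.
14 Hz ≤ fs/2 = 18 Hz, appears at 14 Hz.

14 Hz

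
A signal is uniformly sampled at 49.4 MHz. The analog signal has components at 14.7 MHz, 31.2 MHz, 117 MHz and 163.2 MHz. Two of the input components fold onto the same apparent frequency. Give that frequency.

18.2 MHz

fs/2 = 24.7 MHz.
14.7 MHz ≤ fs/2 = 24.7 MHz, passes unchanged.
31.2 MHz > fs/2 = 24.7 MHz, folds to fs − 31.2 MHz = 18.2 MHz.
117 MHz mod fs = 18.2 MHz.
18.2 MHz ≤ fs/2 = 24.7 MHz, appears at 18.2 MHz.
163.2 MHz mod fs = 15 MHz.
15 MHz ≤ fs/2 = 24.7 MHz, appears at 15 MHz.
31.2 MHz and 117 MHz both map to 18.2 MHz.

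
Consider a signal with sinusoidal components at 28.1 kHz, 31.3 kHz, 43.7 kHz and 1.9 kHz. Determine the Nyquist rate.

87.4 kHz

Highest-frequency component: 43.7 kHz.
Nyquist rate = 2 × 43.7 kHz = 87.4 kHz.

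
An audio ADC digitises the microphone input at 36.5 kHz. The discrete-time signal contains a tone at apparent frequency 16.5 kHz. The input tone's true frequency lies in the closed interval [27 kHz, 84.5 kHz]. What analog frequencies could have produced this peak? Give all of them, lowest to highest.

53 kHz, 56.5 kHz

Frequencies that alias to 16.5 kHz are k·fs ± 16.5 kHz for integer k ≥ 0.
k=0: 16.5 kHz.
k=1: 20 kHz, 53 kHz.
k=2: 56.5 kHz, 89.5 kHz.
k=3: 93 kHz, 126 kHz.
Within [27 kHz, 84.5 kHz]: 53 kHz, 56.5 kHz.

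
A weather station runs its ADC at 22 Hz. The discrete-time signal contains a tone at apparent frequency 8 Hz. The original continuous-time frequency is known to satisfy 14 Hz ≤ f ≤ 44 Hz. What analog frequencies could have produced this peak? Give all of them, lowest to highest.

14 Hz, 30 Hz, 36 Hz

Frequencies that alias to 8 Hz are k·fs ± 8 Hz for integer k ≥ 0.
k=0: 8 Hz.
k=1: 14 Hz, 30 Hz.
k=2: 36 Hz, 52 Hz.
k=3: 58 Hz, 74 Hz.
Within [14 Hz, 44 Hz]: 14 Hz, 30 Hz, 36 Hz.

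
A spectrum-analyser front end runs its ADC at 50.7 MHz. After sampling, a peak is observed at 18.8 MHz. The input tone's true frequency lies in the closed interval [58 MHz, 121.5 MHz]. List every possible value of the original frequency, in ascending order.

69.5 MHz, 82.6 MHz, 120.2 MHz

Frequencies that alias to 18.8 MHz are k·fs ± 18.8 MHz for integer k ≥ 0.
k=0: 18.8 MHz.
k=1: 31.9 MHz, 69.5 MHz.
k=2: 82.6 MHz, 120.2 MHz.
k=3: 133.3 MHz, 170.9 MHz.
Within [58 MHz, 121.5 MHz]: 69.5 MHz, 82.6 MHz, 120.2 MHz.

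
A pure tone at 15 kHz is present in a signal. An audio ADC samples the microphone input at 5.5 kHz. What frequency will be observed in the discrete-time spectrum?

1.5 kHz

15 kHz mod fs = 4 kHz.
4 kHz > fs/2 = 2.75 kHz, folds to fs − 4 kHz = 1.5 kHz.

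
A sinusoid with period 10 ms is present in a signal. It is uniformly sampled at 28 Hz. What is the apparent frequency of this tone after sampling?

12 Hz

T = 10 ms → f = 1/T = 100 Hz.
100 Hz mod fs = 16 Hz.
16 Hz > fs/2 = 14 Hz, folds to fs − 16 Hz = 12 Hz.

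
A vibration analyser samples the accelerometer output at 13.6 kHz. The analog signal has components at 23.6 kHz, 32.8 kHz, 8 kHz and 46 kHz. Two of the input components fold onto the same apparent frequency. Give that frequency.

fs/2 = 6.8 kHz.
23.6 kHz mod fs = 10 kHz.
10 kHz > fs/2 = 6.8 kHz, folds to fs − 10 kHz = 3.6 kHz.
32.8 kHz mod fs = 5.6 kHz.
5.6 kHz ≤ fs/2 = 6.8 kHz, appears at 5.6 kHz.
8 kHz > fs/2 = 6.8 kHz, folds to fs − 8 kHz = 5.6 kHz.
46 kHz mod fs = 5.2 kHz.
5.2 kHz ≤ fs/2 = 6.8 kHz, appears at 5.2 kHz.
8 kHz and 32.8 kHz both map to 5.6 kHz.

5.6 kHz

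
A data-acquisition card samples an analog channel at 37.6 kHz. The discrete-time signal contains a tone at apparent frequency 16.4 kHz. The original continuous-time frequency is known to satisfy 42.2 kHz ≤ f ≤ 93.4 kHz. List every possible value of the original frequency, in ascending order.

54 kHz, 58.8 kHz, 91.6 kHz

Frequencies that alias to 16.4 kHz are k·fs ± 16.4 kHz for integer k ≥ 0.
k=0: 16.4 kHz.
k=1: 21.2 kHz, 54 kHz.
k=2: 58.8 kHz, 91.6 kHz.
k=3: 96.4 kHz, 129.2 kHz.
Within [42.2 kHz, 93.4 kHz]: 54 kHz, 58.8 kHz, 91.6 kHz.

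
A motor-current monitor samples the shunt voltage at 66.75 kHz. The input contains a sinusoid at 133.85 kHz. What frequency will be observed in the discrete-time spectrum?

0.35 kHz

133.85 kHz mod fs = 0.35 kHz.
0.35 kHz ≤ fs/2 = 33.375 kHz, appears at 0.35 kHz.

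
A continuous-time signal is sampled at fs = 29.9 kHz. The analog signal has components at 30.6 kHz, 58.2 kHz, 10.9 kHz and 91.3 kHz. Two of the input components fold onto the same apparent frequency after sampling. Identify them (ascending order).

58.2 kHz, 91.3 kHz

fs/2 = 14.95 kHz.
30.6 kHz mod fs = 0.7 kHz.
0.7 kHz ≤ fs/2 = 14.95 kHz, appears at 0.7 kHz.
58.2 kHz mod fs = 28.3 kHz.
28.3 kHz > fs/2 = 14.95 kHz, folds to fs − 28.3 kHz = 1.6 kHz.
10.9 kHz ≤ fs/2 = 14.95 kHz, passes unchanged.
91.3 kHz mod fs = 1.6 kHz.
1.6 kHz ≤ fs/2 = 14.95 kHz, appears at 1.6 kHz.
58.2 kHz and 91.3 kHz both map to 1.6 kHz.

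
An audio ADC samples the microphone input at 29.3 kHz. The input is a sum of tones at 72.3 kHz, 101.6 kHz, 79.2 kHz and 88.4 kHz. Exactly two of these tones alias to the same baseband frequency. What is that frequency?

fs/2 = 14.65 kHz.
72.3 kHz mod fs = 13.7 kHz.
13.7 kHz ≤ fs/2 = 14.65 kHz, appears at 13.7 kHz.
101.6 kHz mod fs = 13.7 kHz.
13.7 kHz ≤ fs/2 = 14.65 kHz, appears at 13.7 kHz.
79.2 kHz mod fs = 20.6 kHz.
20.6 kHz > fs/2 = 14.65 kHz, folds to fs − 20.6 kHz = 8.7 kHz.
88.4 kHz mod fs = 0.5 kHz.
0.5 kHz ≤ fs/2 = 14.65 kHz, appears at 0.5 kHz.
72.3 kHz and 101.6 kHz both map to 13.7 kHz.

13.7 kHz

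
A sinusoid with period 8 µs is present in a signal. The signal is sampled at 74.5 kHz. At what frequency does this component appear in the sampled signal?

24 kHz

T = 8 µs → f = 1/T = 125 kHz.
125 kHz mod fs = 50.5 kHz.
50.5 kHz > fs/2 = 37.25 kHz, folds to fs − 50.5 kHz = 24 kHz.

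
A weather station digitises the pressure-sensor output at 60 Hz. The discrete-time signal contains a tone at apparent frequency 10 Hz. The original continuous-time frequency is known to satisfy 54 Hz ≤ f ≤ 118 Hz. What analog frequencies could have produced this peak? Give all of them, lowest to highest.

Frequencies that alias to 10 Hz are k·fs ± 10 Hz for integer k ≥ 0.
k=0: 10 Hz.
k=1: 50 Hz, 70 Hz.
k=2: 110 Hz, 130 Hz.
k=3: 170 Hz, 190 Hz.
Within [54 Hz, 118 Hz]: 70 Hz, 110 Hz.

70 Hz, 110 Hz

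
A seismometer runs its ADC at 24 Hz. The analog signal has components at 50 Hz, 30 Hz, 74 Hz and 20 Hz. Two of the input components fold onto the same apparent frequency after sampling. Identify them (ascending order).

fs/2 = 12 Hz.
50 Hz mod fs = 2 Hz.
2 Hz ≤ fs/2 = 12 Hz, appears at 2 Hz.
30 Hz mod fs = 6 Hz.
6 Hz ≤ fs/2 = 12 Hz, appears at 6 Hz.
74 Hz mod fs = 2 Hz.
2 Hz ≤ fs/2 = 12 Hz, appears at 2 Hz.
20 Hz > fs/2 = 12 Hz, folds to fs − 20 Hz = 4 Hz.
50 Hz and 74 Hz both map to 2 Hz.

50 Hz, 74 Hz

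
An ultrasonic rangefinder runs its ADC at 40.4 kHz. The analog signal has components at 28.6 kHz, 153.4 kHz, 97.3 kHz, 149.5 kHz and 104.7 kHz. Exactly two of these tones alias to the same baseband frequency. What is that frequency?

16.5 kHz

fs/2 = 20.2 kHz.
28.6 kHz > fs/2 = 20.2 kHz, folds to fs − 28.6 kHz = 11.8 kHz.
153.4 kHz mod fs = 32.2 kHz.
32.2 kHz > fs/2 = 20.2 kHz, folds to fs − 32.2 kHz = 8.2 kHz.
97.3 kHz mod fs = 16.5 kHz.
16.5 kHz ≤ fs/2 = 20.2 kHz, appears at 16.5 kHz.
149.5 kHz mod fs = 28.3 kHz.
28.3 kHz > fs/2 = 20.2 kHz, folds to fs − 28.3 kHz = 12.1 kHz.
104.7 kHz mod fs = 23.9 kHz.
23.9 kHz > fs/2 = 20.2 kHz, folds to fs − 23.9 kHz = 16.5 kHz.
97.3 kHz and 104.7 kHz both map to 16.5 kHz.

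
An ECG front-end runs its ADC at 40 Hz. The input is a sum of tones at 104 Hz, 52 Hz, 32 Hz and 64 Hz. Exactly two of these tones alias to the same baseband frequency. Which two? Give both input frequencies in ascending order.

fs/2 = 20 Hz.
104 Hz mod fs = 24 Hz.
24 Hz > fs/2 = 20 Hz, folds to fs − 24 Hz = 16 Hz.
52 Hz mod fs = 12 Hz.
12 Hz ≤ fs/2 = 20 Hz, appears at 12 Hz.
32 Hz > fs/2 = 20 Hz, folds to fs − 32 Hz = 8 Hz.
64 Hz mod fs = 24 Hz.
24 Hz > fs/2 = 20 Hz, folds to fs − 24 Hz = 16 Hz.
64 Hz and 104 Hz both map to 16 Hz.

64 Hz, 104 Hz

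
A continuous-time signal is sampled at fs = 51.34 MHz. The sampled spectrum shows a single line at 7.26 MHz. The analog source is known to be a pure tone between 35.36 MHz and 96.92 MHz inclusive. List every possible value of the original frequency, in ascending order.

44.08 MHz, 58.6 MHz, 95.42 MHz

Frequencies that alias to 7.26 MHz are k·fs ± 7.26 MHz for integer k ≥ 0.
k=0: 7.26 MHz.
k=1: 44.08 MHz, 58.6 MHz.
k=2: 95.42 MHz, 109.94 MHz.
k=3: 146.76 MHz, 161.28 MHz.
Within [35.36 MHz, 96.92 MHz]: 44.08 MHz, 58.6 MHz, 95.42 MHz.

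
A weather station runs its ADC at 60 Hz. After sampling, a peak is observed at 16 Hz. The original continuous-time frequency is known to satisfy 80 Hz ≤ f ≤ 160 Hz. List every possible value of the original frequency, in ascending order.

104 Hz, 136 Hz

Frequencies that alias to 16 Hz are k·fs ± 16 Hz for integer k ≥ 0.
k=0: 16 Hz.
k=1: 44 Hz, 76 Hz.
k=2: 104 Hz, 136 Hz.
k=3: 164 Hz, 196 Hz.
Within [80 Hz, 160 Hz]: 104 Hz, 136 Hz.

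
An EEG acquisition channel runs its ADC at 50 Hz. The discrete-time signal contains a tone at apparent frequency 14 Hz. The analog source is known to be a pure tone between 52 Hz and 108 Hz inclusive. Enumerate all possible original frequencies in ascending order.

64 Hz, 86 Hz

Frequencies that alias to 14 Hz are k·fs ± 14 Hz for integer k ≥ 0.
k=0: 14 Hz.
k=1: 36 Hz, 64 Hz.
k=2: 86 Hz, 114 Hz.
k=3: 136 Hz, 164 Hz.
Within [52 Hz, 108 Hz]: 64 Hz, 86 Hz.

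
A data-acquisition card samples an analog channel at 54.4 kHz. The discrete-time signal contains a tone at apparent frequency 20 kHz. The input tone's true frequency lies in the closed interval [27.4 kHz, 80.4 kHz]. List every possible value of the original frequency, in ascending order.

Frequencies that alias to 20 kHz are k·fs ± 20 kHz for integer k ≥ 0.
k=0: 20 kHz.
k=1: 34.4 kHz, 74.4 kHz.
k=2: 88.8 kHz, 128.8 kHz.
Within [27.4 kHz, 80.4 kHz]: 34.4 kHz, 74.4 kHz.

34.4 kHz, 74.4 kHz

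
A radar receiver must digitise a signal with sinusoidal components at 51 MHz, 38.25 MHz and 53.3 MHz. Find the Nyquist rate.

Highest-frequency component: 53.3 MHz.
Nyquist rate = 2 × 53.3 MHz = 106.6 MHz.

106.6 MHz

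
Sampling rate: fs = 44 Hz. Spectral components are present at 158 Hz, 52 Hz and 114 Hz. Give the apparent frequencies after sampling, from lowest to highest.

fs/2 = 22 Hz.
158 Hz mod fs = 26 Hz.
26 Hz > fs/2 = 22 Hz, folds to fs − 26 Hz = 18 Hz.
52 Hz mod fs = 8 Hz.
8 Hz ≤ fs/2 = 22 Hz, appears at 8 Hz.
114 Hz mod fs = 26 Hz.
26 Hz > fs/2 = 22 Hz, folds to fs − 26 Hz = 18 Hz.
Distinct values: {8 Hz, 18 Hz}.

8 Hz, 18 Hz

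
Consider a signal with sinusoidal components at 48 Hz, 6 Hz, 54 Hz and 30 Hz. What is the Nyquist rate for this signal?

108 Hz

Highest-frequency component: 54 Hz.
Nyquist rate = 2 × 54 Hz = 108 Hz.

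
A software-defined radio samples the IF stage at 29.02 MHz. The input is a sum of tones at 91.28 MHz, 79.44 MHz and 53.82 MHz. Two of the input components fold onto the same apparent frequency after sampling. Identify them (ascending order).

fs/2 = 14.51 MHz.
91.28 MHz mod fs = 4.22 MHz.
4.22 MHz ≤ fs/2 = 14.51 MHz, appears at 4.22 MHz.
79.44 MHz mod fs = 21.4 MHz.
21.4 MHz > fs/2 = 14.51 MHz, folds to fs − 21.4 MHz = 7.62 MHz.
53.82 MHz mod fs = 24.8 MHz.
24.8 MHz > fs/2 = 14.51 MHz, folds to fs − 24.8 MHz = 4.22 MHz.
53.82 MHz and 91.28 MHz both map to 4.22 MHz.

53.82 MHz, 91.28 MHz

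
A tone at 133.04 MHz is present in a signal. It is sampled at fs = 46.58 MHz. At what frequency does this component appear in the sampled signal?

133.04 MHz mod fs = 39.88 MHz.
39.88 MHz > fs/2 = 23.29 MHz, folds to fs − 39.88 MHz = 6.7 MHz.

6.7 MHz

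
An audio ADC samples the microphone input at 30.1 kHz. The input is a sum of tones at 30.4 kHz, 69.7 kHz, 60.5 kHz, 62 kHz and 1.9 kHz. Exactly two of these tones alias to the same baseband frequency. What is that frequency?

fs/2 = 15.05 kHz.
30.4 kHz mod fs = 0.3 kHz.
0.3 kHz ≤ fs/2 = 15.05 kHz, appears at 0.3 kHz.
69.7 kHz mod fs = 9.5 kHz.
9.5 kHz ≤ fs/2 = 15.05 kHz, appears at 9.5 kHz.
60.5 kHz mod fs = 0.3 kHz.
0.3 kHz ≤ fs/2 = 15.05 kHz, appears at 0.3 kHz.
62 kHz mod fs = 1.8 kHz.
1.8 kHz ≤ fs/2 = 15.05 kHz, appears at 1.8 kHz.
1.9 kHz ≤ fs/2 = 15.05 kHz, passes unchanged.
30.4 kHz and 60.5 kHz both map to 0.3 kHz.

0.3 kHz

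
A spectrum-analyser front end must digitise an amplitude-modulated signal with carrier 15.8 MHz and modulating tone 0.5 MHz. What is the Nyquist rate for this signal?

AM sidebands sit at fc ± fm = 15.3 MHz and 16.3 MHz.
Highest-frequency component: 16.3 MHz.
Nyquist rate = 2 × 16.3 MHz = 32.6 MHz.

32.6 MHz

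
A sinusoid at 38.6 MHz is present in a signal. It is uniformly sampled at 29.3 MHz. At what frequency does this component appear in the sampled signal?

9.3 MHz

38.6 MHz mod fs = 9.3 MHz.
9.3 MHz ≤ fs/2 = 14.65 MHz, appears at 9.3 MHz.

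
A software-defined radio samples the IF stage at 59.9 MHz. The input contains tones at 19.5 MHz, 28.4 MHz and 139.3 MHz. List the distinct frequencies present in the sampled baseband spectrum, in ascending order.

fs/2 = 29.95 MHz.
19.5 MHz ≤ fs/2 = 29.95 MHz, passes unchanged.
28.4 MHz ≤ fs/2 = 29.95 MHz, passes unchanged.
139.3 MHz mod fs = 19.5 MHz.
19.5 MHz ≤ fs/2 = 29.95 MHz, appears at 19.5 MHz.
Distinct values: {19.5 MHz, 28.4 MHz}.

19.5 MHz, 28.4 MHz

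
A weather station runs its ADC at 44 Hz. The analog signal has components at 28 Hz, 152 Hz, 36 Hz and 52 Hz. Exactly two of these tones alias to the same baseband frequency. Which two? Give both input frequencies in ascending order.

36 Hz, 52 Hz

fs/2 = 22 Hz.
28 Hz > fs/2 = 22 Hz, folds to fs − 28 Hz = 16 Hz.
152 Hz mod fs = 20 Hz.
20 Hz ≤ fs/2 = 22 Hz, appears at 20 Hz.
36 Hz > fs/2 = 22 Hz, folds to fs − 36 Hz = 8 Hz.
52 Hz mod fs = 8 Hz.
8 Hz ≤ fs/2 = 22 Hz, appears at 8 Hz.
36 Hz and 52 Hz both map to 8 Hz.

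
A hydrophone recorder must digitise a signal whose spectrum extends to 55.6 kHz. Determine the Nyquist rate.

111.2 kHz

Nyquist rate = 2 × 55.6 kHz = 111.2 kHz.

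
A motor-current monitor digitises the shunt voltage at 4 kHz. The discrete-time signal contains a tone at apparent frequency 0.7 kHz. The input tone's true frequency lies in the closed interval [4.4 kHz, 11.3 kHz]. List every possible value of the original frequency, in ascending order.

4.7 kHz, 7.3 kHz, 8.7 kHz, 11.3 kHz

Frequencies that alias to 0.7 kHz are k·fs ± 0.7 kHz for integer k ≥ 0.
k=0: 0.7 kHz.
k=1: 3.3 kHz, 4.7 kHz.
k=2: 7.3 kHz, 8.7 kHz.
k=3: 11.3 kHz, 12.7 kHz.
k=4: 15.3 kHz, 16.7 kHz.
Within [4.4 kHz, 11.3 kHz]: 4.7 kHz, 7.3 kHz, 8.7 kHz, 11.3 kHz.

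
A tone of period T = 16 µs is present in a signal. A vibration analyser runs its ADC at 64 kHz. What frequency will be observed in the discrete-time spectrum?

T = 16 µs → f = 1/T = 62.5 kHz.
62.5 kHz > fs/2 = 32 kHz, folds to fs − 62.5 kHz = 1.5 kHz.

1.5 kHz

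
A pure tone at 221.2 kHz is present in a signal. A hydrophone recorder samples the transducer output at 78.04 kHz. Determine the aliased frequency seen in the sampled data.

12.92 kHz

221.2 kHz mod fs = 65.12 kHz.
65.12 kHz > fs/2 = 39.02 kHz, folds to fs − 65.12 kHz = 12.92 kHz.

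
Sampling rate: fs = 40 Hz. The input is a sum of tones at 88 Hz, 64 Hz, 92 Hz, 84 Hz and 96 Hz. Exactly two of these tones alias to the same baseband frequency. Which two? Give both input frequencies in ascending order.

64 Hz, 96 Hz

fs/2 = 20 Hz.
88 Hz mod fs = 8 Hz.
8 Hz ≤ fs/2 = 20 Hz, appears at 8 Hz.
64 Hz mod fs = 24 Hz.
24 Hz > fs/2 = 20 Hz, folds to fs − 24 Hz = 16 Hz.
92 Hz mod fs = 12 Hz.
12 Hz ≤ fs/2 = 20 Hz, appears at 12 Hz.
84 Hz mod fs = 4 Hz.
4 Hz ≤ fs/2 = 20 Hz, appears at 4 Hz.
96 Hz mod fs = 16 Hz.
16 Hz ≤ fs/2 = 20 Hz, appears at 16 Hz.
64 Hz and 96 Hz both map to 16 Hz.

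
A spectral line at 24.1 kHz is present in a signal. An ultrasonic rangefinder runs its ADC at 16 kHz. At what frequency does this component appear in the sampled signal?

24.1 kHz mod fs = 8.1 kHz.
8.1 kHz > fs/2 = 8 kHz, folds to fs − 8.1 kHz = 7.9 kHz.

7.9 kHz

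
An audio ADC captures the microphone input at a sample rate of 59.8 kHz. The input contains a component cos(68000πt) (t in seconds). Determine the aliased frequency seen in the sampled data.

25.8 kHz

ω = 68000π rad/s → f = ω/(2π) = 34000 Hz = 34 kHz.
34 kHz > fs/2 = 29.9 kHz, folds to fs − 34 kHz = 25.8 kHz.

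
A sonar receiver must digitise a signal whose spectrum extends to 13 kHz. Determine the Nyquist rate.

Nyquist rate = 2 × 13 kHz = 26 kHz.

26 kHz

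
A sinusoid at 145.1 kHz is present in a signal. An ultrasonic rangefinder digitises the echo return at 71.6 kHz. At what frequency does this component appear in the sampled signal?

145.1 kHz mod fs = 1.9 kHz.
1.9 kHz ≤ fs/2 = 35.8 kHz, appears at 1.9 kHz.

1.9 kHz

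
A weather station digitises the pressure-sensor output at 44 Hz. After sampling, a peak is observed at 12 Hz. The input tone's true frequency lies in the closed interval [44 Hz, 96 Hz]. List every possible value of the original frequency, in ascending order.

56 Hz, 76 Hz

Frequencies that alias to 12 Hz are k·fs ± 12 Hz for integer k ≥ 0.
k=0: 12 Hz.
k=1: 32 Hz, 56 Hz.
k=2: 76 Hz, 100 Hz.
k=3: 120 Hz, 144 Hz.
Within [44 Hz, 96 Hz]: 56 Hz, 76 Hz.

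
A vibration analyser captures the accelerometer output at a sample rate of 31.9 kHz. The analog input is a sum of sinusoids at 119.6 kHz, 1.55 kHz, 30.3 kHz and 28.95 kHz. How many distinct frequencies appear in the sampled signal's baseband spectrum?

4

fs/2 = 15.95 kHz.
119.6 kHz mod fs = 23.9 kHz.
23.9 kHz > fs/2 = 15.95 kHz, folds to fs − 23.9 kHz = 8 kHz.
1.55 kHz ≤ fs/2 = 15.95 kHz, passes unchanged.
30.3 kHz > fs/2 = 15.95 kHz, folds to fs − 30.3 kHz = 1.6 kHz.
28.95 kHz > fs/2 = 15.95 kHz, folds to fs − 28.95 kHz = 2.95 kHz.
Distinct values: {1.55 kHz, 1.6 kHz, 2.95 kHz, 8 kHz} → 4.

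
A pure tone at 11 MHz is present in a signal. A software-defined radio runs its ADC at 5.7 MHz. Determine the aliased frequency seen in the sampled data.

0.4 MHz

11 MHz mod fs = 5.3 MHz.
5.3 MHz > fs/2 = 2.85 MHz, folds to fs − 5.3 MHz = 0.4 MHz.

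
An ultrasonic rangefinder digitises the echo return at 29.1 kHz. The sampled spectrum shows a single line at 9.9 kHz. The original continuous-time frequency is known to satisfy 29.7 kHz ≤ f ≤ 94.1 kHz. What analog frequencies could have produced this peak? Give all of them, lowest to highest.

39 kHz, 48.3 kHz, 68.1 kHz, 77.4 kHz

Frequencies that alias to 9.9 kHz are k·fs ± 9.9 kHz for integer k ≥ 0.
k=0: 9.9 kHz.
k=1: 19.2 kHz, 39 kHz.
k=2: 48.3 kHz, 68.1 kHz.
k=3: 77.4 kHz, 97.2 kHz.
k=4: 106.5 kHz, 126.3 kHz.
Within [29.7 kHz, 94.1 kHz]: 39 kHz, 48.3 kHz, 68.1 kHz, 77.4 kHz.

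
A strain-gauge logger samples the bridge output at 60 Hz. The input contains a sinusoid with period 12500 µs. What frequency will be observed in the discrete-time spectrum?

T = 12500 µs → f = 1/T = 80 Hz.
80 Hz mod fs = 20 Hz.
20 Hz ≤ fs/2 = 30 Hz, appears at 20 Hz.

20 Hz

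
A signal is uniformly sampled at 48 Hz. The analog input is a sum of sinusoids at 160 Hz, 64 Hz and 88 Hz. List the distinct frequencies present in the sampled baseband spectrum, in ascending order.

8 Hz, 16 Hz

fs/2 = 24 Hz.
160 Hz mod fs = 16 Hz.
16 Hz ≤ fs/2 = 24 Hz, appears at 16 Hz.
64 Hz mod fs = 16 Hz.
16 Hz ≤ fs/2 = 24 Hz, appears at 16 Hz.
88 Hz mod fs = 40 Hz.
40 Hz > fs/2 = 24 Hz, folds to fs − 40 Hz = 8 Hz.
Distinct values: {8 Hz, 16 Hz}.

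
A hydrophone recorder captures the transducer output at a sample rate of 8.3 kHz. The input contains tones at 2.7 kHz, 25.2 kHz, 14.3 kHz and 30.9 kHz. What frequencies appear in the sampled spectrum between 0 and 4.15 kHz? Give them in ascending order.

0.3 kHz, 2.3 kHz, 2.7 kHz

fs/2 = 4.15 kHz.
2.7 kHz ≤ fs/2 = 4.15 kHz, passes unchanged.
25.2 kHz mod fs = 0.3 kHz.
0.3 kHz ≤ fs/2 = 4.15 kHz, appears at 0.3 kHz.
14.3 kHz mod fs = 6 kHz.
6 kHz > fs/2 = 4.15 kHz, folds to fs − 6 kHz = 2.3 kHz.
30.9 kHz mod fs = 6 kHz.
6 kHz > fs/2 = 4.15 kHz, folds to fs − 6 kHz = 2.3 kHz.
Distinct values: {0.3 kHz, 2.3 kHz, 2.7 kHz}.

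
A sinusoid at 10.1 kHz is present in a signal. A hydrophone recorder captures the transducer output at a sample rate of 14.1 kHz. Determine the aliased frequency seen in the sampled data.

4 kHz

10.1 kHz > fs/2 = 7.05 kHz, folds to fs − 10.1 kHz = 4 kHz.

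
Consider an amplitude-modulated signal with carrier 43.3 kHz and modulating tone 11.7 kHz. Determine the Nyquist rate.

AM sidebands sit at fc ± fm = 31.6 kHz and 55 kHz.
Highest-frequency component: 55 kHz.
Nyquist rate = 2 × 55 kHz = 110 kHz.

110 kHz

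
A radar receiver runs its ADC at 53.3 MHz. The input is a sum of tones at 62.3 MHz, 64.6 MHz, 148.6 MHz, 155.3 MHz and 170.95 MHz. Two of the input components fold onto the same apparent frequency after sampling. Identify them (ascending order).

fs/2 = 26.65 MHz.
62.3 MHz mod fs = 9 MHz.
9 MHz ≤ fs/2 = 26.65 MHz, appears at 9 MHz.
64.6 MHz mod fs = 11.3 MHz.
11.3 MHz ≤ fs/2 = 26.65 MHz, appears at 11.3 MHz.
148.6 MHz mod fs = 42 MHz.
42 MHz > fs/2 = 26.65 MHz, folds to fs − 42 MHz = 11.3 MHz.
155.3 MHz mod fs = 48.7 MHz.
48.7 MHz > fs/2 = 26.65 MHz, folds to fs − 48.7 MHz = 4.6 MHz.
170.95 MHz mod fs = 11.05 MHz.
11.05 MHz ≤ fs/2 = 26.65 MHz, appears at 11.05 MHz.
64.6 MHz and 148.6 MHz both map to 11.3 MHz.

64.6 MHz, 148.6 MHz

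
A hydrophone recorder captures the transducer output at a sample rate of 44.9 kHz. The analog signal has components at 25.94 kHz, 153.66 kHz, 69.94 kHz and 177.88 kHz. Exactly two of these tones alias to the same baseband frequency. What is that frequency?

fs/2 = 22.45 kHz.
25.94 kHz > fs/2 = 22.45 kHz, folds to fs − 25.94 kHz = 18.96 kHz.
153.66 kHz mod fs = 18.96 kHz.
18.96 kHz ≤ fs/2 = 22.45 kHz, appears at 18.96 kHz.
69.94 kHz mod fs = 25.04 kHz.
25.04 kHz > fs/2 = 22.45 kHz, folds to fs − 25.04 kHz = 19.86 kHz.
177.88 kHz mod fs = 43.18 kHz.
43.18 kHz > fs/2 = 22.45 kHz, folds to fs − 43.18 kHz = 1.72 kHz.
25.94 kHz and 153.66 kHz both map to 18.96 kHz.

18.96 kHz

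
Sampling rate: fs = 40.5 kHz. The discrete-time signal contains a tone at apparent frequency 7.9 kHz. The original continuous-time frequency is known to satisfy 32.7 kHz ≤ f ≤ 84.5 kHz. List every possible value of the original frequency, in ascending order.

48.4 kHz, 73.1 kHz

Frequencies that alias to 7.9 kHz are k·fs ± 7.9 kHz for integer k ≥ 0.
k=0: 7.9 kHz.
k=1: 32.6 kHz, 48.4 kHz.
k=2: 73.1 kHz, 88.9 kHz.
k=3: 113.6 kHz, 129.4 kHz.
Within [32.7 kHz, 84.5 kHz]: 48.4 kHz, 73.1 kHz.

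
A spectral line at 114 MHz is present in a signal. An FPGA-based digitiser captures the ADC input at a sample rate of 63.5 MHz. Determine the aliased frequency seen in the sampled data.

13 MHz

114 MHz mod fs = 50.5 MHz.
50.5 MHz > fs/2 = 31.75 MHz, folds to fs − 50.5 MHz = 13 MHz.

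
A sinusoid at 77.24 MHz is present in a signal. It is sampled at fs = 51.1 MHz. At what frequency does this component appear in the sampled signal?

24.96 MHz

77.24 MHz mod fs = 26.14 MHz.
26.14 MHz > fs/2 = 25.55 MHz, folds to fs − 26.14 MHz = 24.96 MHz.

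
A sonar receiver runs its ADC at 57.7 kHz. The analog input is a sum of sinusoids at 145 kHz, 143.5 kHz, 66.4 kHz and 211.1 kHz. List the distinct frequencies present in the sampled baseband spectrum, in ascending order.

8.7 kHz, 19.7 kHz, 28.1 kHz

fs/2 = 28.85 kHz.
145 kHz mod fs = 29.6 kHz.
29.6 kHz > fs/2 = 28.85 kHz, folds to fs − 29.6 kHz = 28.1 kHz.
143.5 kHz mod fs = 28.1 kHz.
28.1 kHz ≤ fs/2 = 28.85 kHz, appears at 28.1 kHz.
66.4 kHz mod fs = 8.7 kHz.
8.7 kHz ≤ fs/2 = 28.85 kHz, appears at 8.7 kHz.
211.1 kHz mod fs = 38 kHz.
38 kHz > fs/2 = 28.85 kHz, folds to fs − 38 kHz = 19.7 kHz.
Distinct values: {8.7 kHz, 19.7 kHz, 28.1 kHz}.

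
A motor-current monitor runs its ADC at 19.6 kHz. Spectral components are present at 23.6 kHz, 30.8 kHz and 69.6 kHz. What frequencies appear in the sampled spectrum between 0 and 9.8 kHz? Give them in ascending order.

4 kHz, 8.4 kHz, 8.8 kHz

fs/2 = 9.8 kHz.
23.6 kHz mod fs = 4 kHz.
4 kHz ≤ fs/2 = 9.8 kHz, appears at 4 kHz.
30.8 kHz mod fs = 11.2 kHz.
11.2 kHz > fs/2 = 9.8 kHz, folds to fs − 11.2 kHz = 8.4 kHz.
69.6 kHz mod fs = 10.8 kHz.
10.8 kHz > fs/2 = 9.8 kHz, folds to fs − 10.8 kHz = 8.8 kHz.
Distinct values: {4 kHz, 8.4 kHz, 8.8 kHz}.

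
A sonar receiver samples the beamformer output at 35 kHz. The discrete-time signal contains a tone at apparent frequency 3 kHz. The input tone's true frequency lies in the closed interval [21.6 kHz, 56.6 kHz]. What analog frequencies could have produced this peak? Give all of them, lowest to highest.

32 kHz, 38 kHz

Frequencies that alias to 3 kHz are k·fs ± 3 kHz for integer k ≥ 0.
k=0: 3 kHz.
k=1: 32 kHz, 38 kHz.
k=2: 67 kHz, 73 kHz.
Within [21.6 kHz, 56.6 kHz]: 32 kHz, 38 kHz.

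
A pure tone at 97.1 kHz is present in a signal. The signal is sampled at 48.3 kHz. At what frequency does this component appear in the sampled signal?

0.5 kHz

97.1 kHz mod fs = 0.5 kHz.
0.5 kHz ≤ fs/2 = 24.15 kHz, appears at 0.5 kHz.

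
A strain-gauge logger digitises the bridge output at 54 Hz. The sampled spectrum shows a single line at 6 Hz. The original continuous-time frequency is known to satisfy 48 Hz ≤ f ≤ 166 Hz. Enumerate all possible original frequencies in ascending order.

Frequencies that alias to 6 Hz are k·fs ± 6 Hz for integer k ≥ 0.
k=0: 6 Hz.
k=1: 48 Hz, 60 Hz.
k=2: 102 Hz, 114 Hz.
k=3: 156 Hz, 168 Hz.
k=4: 210 Hz, 222 Hz.
Within [48 Hz, 166 Hz]: 48 Hz, 60 Hz, 102 Hz, 114 Hz, 156 Hz.

48 Hz, 60 Hz, 102 Hz, 114 Hz, 156 Hz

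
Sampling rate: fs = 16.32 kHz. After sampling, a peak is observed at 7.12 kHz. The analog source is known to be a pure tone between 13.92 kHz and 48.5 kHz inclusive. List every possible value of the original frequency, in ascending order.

23.44 kHz, 25.52 kHz, 39.76 kHz, 41.84 kHz

Frequencies that alias to 7.12 kHz are k·fs ± 7.12 kHz for integer k ≥ 0.
k=0: 7.12 kHz.
k=1: 9.2 kHz, 23.44 kHz.
k=2: 25.52 kHz, 39.76 kHz.
k=3: 41.84 kHz, 56.08 kHz.
k=4: 58.16 kHz, 72.4 kHz.
Within [13.92 kHz, 48.5 kHz]: 23.44 kHz, 25.52 kHz, 39.76 kHz, 41.84 kHz.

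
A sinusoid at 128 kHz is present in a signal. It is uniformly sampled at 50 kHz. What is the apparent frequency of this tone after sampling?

22 kHz

128 kHz mod fs = 28 kHz.
28 kHz > fs/2 = 25 kHz, folds to fs − 28 kHz = 22 kHz.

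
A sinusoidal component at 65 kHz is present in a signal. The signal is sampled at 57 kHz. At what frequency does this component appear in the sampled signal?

8 kHz

65 kHz mod fs = 8 kHz.
8 kHz ≤ fs/2 = 28.5 kHz, appears at 8 kHz.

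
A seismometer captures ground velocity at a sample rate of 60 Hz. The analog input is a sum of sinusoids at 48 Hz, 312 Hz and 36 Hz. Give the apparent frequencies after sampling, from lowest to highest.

fs/2 = 30 Hz.
48 Hz > fs/2 = 30 Hz, folds to fs − 48 Hz = 12 Hz.
312 Hz mod fs = 12 Hz.
12 Hz ≤ fs/2 = 30 Hz, appears at 12 Hz.
36 Hz > fs/2 = 30 Hz, folds to fs − 36 Hz = 24 Hz.
Distinct values: {12 Hz, 24 Hz}.

12 Hz, 24 Hz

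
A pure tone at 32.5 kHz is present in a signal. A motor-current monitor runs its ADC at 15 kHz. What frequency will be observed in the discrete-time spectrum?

32.5 kHz mod fs = 2.5 kHz.
2.5 kHz ≤ fs/2 = 7.5 kHz, appears at 2.5 kHz.

2.5 kHz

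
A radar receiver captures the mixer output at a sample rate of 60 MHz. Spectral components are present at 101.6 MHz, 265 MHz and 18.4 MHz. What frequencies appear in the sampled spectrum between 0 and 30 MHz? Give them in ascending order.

fs/2 = 30 MHz.
101.6 MHz mod fs = 41.6 MHz.
41.6 MHz > fs/2 = 30 MHz, folds to fs − 41.6 MHz = 18.4 MHz.
265 MHz mod fs = 25 MHz.
25 MHz ≤ fs/2 = 30 MHz, appears at 25 MHz.
18.4 MHz ≤ fs/2 = 30 MHz, passes unchanged.
Distinct values: {18.4 MHz, 25 MHz}.

18.4 MHz, 25 MHz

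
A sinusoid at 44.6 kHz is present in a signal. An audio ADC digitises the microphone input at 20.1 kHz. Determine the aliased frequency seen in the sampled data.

44.6 kHz mod fs = 4.4 kHz.
4.4 kHz ≤ fs/2 = 10.05 kHz, appears at 4.4 kHz.

4.4 kHz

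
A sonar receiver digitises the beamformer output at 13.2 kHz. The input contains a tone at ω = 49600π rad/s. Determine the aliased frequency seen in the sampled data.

1.6 kHz

ω = 49600π rad/s → f = ω/(2π) = 24800 Hz = 24.8 kHz.
24.8 kHz mod fs = 11.6 kHz.
11.6 kHz > fs/2 = 6.6 kHz, folds to fs − 11.6 kHz = 1.6 kHz.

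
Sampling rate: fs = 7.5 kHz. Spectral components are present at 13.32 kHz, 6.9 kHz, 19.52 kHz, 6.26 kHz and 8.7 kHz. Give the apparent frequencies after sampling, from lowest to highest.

0.6 kHz, 1.2 kHz, 1.24 kHz, 1.68 kHz, 2.98 kHz

fs/2 = 3.75 kHz.
13.32 kHz mod fs = 5.82 kHz.
5.82 kHz > fs/2 = 3.75 kHz, folds to fs − 5.82 kHz = 1.68 kHz.
6.9 kHz > fs/2 = 3.75 kHz, folds to fs − 6.9 kHz = 0.6 kHz.
19.52 kHz mod fs = 4.52 kHz.
4.52 kHz > fs/2 = 3.75 kHz, folds to fs − 4.52 kHz = 2.98 kHz.
6.26 kHz > fs/2 = 3.75 kHz, folds to fs − 6.26 kHz = 1.24 kHz.
8.7 kHz mod fs = 1.2 kHz.
1.2 kHz ≤ fs/2 = 3.75 kHz, appears at 1.2 kHz.
Distinct values: {0.6 kHz, 1.2 kHz, 1.24 kHz, 1.68 kHz, 2.98 kHz}.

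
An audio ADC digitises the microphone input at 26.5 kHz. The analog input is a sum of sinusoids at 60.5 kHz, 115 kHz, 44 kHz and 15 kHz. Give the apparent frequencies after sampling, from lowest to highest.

7.5 kHz, 9 kHz, 11.5 kHz

fs/2 = 13.25 kHz.
60.5 kHz mod fs = 7.5 kHz.
7.5 kHz ≤ fs/2 = 13.25 kHz, appears at 7.5 kHz.
115 kHz mod fs = 9 kHz.
9 kHz ≤ fs/2 = 13.25 kHz, appears at 9 kHz.
44 kHz mod fs = 17.5 kHz.
17.5 kHz > fs/2 = 13.25 kHz, folds to fs − 17.5 kHz = 9 kHz.
15 kHz > fs/2 = 13.25 kHz, folds to fs − 15 kHz = 11.5 kHz.
Distinct values: {7.5 kHz, 9 kHz, 11.5 kHz}.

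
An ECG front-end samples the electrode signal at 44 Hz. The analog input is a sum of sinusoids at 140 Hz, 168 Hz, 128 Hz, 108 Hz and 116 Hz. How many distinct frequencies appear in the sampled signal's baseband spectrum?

4

fs/2 = 22 Hz.
140 Hz mod fs = 8 Hz.
8 Hz ≤ fs/2 = 22 Hz, appears at 8 Hz.
168 Hz mod fs = 36 Hz.
36 Hz > fs/2 = 22 Hz, folds to fs − 36 Hz = 8 Hz.
128 Hz mod fs = 40 Hz.
40 Hz > fs/2 = 22 Hz, folds to fs − 40 Hz = 4 Hz.
108 Hz mod fs = 20 Hz.
20 Hz ≤ fs/2 = 22 Hz, appears at 20 Hz.
116 Hz mod fs = 28 Hz.
28 Hz > fs/2 = 22 Hz, folds to fs − 28 Hz = 16 Hz.
Distinct values: {4 Hz, 8 Hz, 16 Hz, 20 Hz} → 4.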